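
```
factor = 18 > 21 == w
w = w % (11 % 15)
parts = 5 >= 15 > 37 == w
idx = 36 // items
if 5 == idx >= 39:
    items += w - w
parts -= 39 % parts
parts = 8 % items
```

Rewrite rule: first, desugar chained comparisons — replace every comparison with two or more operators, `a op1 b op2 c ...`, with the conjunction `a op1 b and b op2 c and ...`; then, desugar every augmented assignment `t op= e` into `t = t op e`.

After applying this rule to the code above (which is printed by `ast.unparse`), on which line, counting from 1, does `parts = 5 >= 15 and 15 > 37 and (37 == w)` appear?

3

Transformed code:
factor = 18 > 21 and 21 == w
w = w % (11 % 15)
parts = 5 >= 15 and 15 > 37 and (37 == w)
idx = 36 // items
if 5 == idx and idx >= 39:
    items = items + (w - w)
parts = parts - 39 % parts
parts = 8 % items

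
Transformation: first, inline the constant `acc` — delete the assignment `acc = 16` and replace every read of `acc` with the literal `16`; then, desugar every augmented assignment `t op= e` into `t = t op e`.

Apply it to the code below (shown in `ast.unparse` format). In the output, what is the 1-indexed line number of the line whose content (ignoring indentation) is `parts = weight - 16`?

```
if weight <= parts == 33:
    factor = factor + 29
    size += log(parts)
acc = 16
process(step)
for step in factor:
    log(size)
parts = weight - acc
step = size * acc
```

7

Transformed code:
if weight <= parts == 33:
    factor = factor + 29
    size = size + log(parts)
process(step)
for step in factor:
    log(size)
parts = weight - 16
step = size * 16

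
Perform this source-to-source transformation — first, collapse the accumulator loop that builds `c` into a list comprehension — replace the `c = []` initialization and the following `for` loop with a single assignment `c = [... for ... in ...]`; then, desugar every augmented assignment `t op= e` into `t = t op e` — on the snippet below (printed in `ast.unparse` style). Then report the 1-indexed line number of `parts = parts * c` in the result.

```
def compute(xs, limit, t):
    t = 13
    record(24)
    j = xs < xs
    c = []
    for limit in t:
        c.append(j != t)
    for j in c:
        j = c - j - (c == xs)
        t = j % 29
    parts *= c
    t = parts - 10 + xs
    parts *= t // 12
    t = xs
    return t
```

9

Transformed code:
def compute(xs, limit, t):
    t = 13
    record(24)
    j = xs < xs
    c = [j != t for limit in t]
    for j in c:
        j = c - j - (c == xs)
        t = j % 29
    parts = parts * c
    t = parts - 10 + xs
    parts = parts * (t // 12)
    t = xs
    return t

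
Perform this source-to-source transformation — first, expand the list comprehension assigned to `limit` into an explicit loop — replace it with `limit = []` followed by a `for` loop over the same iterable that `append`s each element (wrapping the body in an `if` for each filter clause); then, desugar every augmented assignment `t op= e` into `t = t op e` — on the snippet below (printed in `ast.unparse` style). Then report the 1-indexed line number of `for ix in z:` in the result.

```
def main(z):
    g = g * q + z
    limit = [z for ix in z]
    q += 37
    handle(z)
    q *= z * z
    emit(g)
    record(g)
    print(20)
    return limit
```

Transformed code:
def main(z):
    g = g * q + z
    limit = []
    for ix in z:
        limit.append(z)
    q = q + 37
    handle(z)
    q = q * (z * z)
    emit(g)
    record(g)
    print(20)
    return limit

4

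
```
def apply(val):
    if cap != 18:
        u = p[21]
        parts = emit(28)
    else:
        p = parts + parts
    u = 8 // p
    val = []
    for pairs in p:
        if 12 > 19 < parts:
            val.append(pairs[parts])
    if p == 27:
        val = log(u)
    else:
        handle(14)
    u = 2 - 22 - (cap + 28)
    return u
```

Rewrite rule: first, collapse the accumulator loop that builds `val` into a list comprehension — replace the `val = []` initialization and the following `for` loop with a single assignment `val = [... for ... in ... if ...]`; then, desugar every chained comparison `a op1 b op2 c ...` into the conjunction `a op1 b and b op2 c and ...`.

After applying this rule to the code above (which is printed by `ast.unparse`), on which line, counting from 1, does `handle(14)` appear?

Transformed code:
def apply(val):
    if cap != 18:
        u = p[21]
        parts = emit(28)
    else:
        p = parts + parts
    u = 8 // p
    val = [pairs[parts] for pairs in p if 12 > 19 and 19 < parts]
    if p == 27:
        val = log(u)
    else:
        handle(14)
    u = 2 - 22 - (cap + 28)
    return u

12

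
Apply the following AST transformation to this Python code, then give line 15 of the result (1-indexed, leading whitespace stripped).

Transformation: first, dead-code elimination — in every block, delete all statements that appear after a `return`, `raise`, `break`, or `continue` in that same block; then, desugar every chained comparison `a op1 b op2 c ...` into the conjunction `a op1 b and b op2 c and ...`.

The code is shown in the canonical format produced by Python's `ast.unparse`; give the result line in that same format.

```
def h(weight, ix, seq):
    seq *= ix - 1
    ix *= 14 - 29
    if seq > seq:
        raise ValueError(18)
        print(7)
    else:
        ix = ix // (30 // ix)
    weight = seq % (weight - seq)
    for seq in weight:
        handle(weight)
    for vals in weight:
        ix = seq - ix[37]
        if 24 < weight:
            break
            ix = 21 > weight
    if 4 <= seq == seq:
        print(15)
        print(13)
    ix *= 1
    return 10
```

if 4 <= seq and seq == seq:

Transformed code:
def h(weight, ix, seq):
    seq *= ix - 1
    ix *= 14 - 29
    if seq > seq:
        raise ValueError(18)
    else:
        ix = ix // (30 // ix)
    weight = seq % (weight - seq)
    for seq in weight:
        handle(weight)
    for vals in weight:
        ix = seq - ix[37]
        if 24 < weight:
            break
    if 4 <= seq and seq == seq:
        print(15)
        print(13)
    ix *= 1
    return 10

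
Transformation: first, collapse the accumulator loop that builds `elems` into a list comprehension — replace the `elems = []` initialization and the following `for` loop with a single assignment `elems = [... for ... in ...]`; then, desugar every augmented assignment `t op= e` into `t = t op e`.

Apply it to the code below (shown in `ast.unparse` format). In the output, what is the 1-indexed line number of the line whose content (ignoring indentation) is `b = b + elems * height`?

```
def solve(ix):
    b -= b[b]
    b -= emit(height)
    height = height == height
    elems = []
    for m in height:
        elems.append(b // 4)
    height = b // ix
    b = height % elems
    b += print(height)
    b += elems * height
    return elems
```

9

Transformed code:
def solve(ix):
    b = b - b[b]
    b = b - emit(height)
    height = height == height
    elems = [b // 4 for m in height]
    height = b // ix
    b = height % elems
    b = b + print(height)
    b = b + elems * height
    return elems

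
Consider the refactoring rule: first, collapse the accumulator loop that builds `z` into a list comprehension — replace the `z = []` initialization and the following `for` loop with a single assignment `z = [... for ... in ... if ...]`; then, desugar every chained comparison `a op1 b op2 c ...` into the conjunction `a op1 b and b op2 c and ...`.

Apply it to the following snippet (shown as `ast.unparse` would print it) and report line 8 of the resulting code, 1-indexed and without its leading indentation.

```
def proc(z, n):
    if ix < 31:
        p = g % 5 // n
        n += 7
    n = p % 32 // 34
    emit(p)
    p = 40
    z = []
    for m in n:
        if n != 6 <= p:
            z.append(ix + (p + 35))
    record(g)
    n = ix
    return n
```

Transformed code:
def proc(z, n):
    if ix < 31:
        p = g % 5 // n
        n += 7
    n = p % 32 // 34
    emit(p)
    p = 40
    z = [ix + (p + 35) for m in n if n != 6 and 6 <= p]
    record(g)
    n = ix
    return n

z = [ix + (p + 35) for m in n if n != 6 and 6 <= p]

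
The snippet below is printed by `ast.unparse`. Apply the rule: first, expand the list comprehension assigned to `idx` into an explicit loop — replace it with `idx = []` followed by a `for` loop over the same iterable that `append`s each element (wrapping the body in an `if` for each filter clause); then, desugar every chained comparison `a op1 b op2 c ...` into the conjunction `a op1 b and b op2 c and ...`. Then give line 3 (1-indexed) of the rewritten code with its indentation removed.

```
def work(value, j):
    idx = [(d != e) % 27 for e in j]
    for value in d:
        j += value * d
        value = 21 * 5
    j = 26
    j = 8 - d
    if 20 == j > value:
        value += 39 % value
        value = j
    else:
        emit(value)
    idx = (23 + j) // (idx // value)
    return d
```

Transformed code:
def work(value, j):
    idx = []
    for e in j:
        idx.append((d != e) % 27)
    for value in d:
        j += value * d
        value = 21 * 5
    j = 26
    j = 8 - d
    if 20 == j and j > value:
        value += 39 % value
        value = j
    else:
        emit(value)
    idx = (23 + j) // (idx // value)
    return d

for e in j:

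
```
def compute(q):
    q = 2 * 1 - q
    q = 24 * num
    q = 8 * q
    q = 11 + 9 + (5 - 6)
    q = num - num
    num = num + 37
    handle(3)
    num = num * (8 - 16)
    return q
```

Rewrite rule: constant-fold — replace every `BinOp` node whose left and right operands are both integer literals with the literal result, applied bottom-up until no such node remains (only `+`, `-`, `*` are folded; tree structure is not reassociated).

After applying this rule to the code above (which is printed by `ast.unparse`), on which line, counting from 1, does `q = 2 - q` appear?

Transformed code:
def compute(q):
    q = 2 - q
    q = 24 * num
    q = 8 * q
    q = 19
    q = num - num
    num = num + 37
    handle(3)
    num = num * -8
    return q

2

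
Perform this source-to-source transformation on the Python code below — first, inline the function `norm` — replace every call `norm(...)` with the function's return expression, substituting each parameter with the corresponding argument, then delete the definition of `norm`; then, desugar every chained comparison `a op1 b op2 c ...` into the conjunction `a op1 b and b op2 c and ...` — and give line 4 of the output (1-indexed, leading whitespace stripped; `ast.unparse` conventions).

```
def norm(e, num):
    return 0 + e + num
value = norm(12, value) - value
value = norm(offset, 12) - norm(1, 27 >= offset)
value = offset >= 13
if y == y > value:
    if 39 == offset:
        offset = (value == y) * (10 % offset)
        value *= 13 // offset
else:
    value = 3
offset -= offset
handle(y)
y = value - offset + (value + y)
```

if y == y and y > value:

Transformed code:
value = 0 + 12 + value - value
value = 0 + offset + 12 - (0 + 1 + (27 >= offset))
value = offset >= 13
if y == y and y > value:
    if 39 == offset:
        offset = (value == y) * (10 % offset)
        value *= 13 // offset
else:
    value = 3
offset -= offset
handle(y)
y = value - offset + (value + y)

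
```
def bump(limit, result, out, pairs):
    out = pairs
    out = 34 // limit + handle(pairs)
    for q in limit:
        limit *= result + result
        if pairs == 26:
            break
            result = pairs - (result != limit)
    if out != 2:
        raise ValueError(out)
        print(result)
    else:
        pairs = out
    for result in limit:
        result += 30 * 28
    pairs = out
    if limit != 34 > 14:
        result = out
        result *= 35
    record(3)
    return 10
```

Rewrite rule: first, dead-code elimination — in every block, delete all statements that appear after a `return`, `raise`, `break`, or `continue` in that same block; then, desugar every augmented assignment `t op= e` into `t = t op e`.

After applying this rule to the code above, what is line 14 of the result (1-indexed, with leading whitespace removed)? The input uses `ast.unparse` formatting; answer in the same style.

pairs = out

Transformed code:
def bump(limit, result, out, pairs):
    out = pairs
    out = 34 // limit + handle(pairs)
    for q in limit:
        limit = limit * (result + result)
        if pairs == 26:
            break
    if out != 2:
        raise ValueError(out)
    else:
        pairs = out
    for result in limit:
        result = result + 30 * 28
    pairs = out
    if limit != 34 > 14:
        result = out
        result = result * 35
    record(3)
    return 10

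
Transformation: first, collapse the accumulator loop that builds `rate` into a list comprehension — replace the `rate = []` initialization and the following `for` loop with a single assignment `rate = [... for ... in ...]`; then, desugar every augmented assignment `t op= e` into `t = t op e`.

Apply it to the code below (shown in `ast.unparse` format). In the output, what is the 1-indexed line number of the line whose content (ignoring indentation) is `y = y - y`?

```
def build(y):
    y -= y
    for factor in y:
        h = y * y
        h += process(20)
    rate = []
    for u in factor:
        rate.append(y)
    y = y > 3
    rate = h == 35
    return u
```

2

Transformed code:
def build(y):
    y = y - y
    for factor in y:
        h = y * y
        h = h + process(20)
    rate = [y for u in factor]
    y = y > 3
    rate = h == 35
    return u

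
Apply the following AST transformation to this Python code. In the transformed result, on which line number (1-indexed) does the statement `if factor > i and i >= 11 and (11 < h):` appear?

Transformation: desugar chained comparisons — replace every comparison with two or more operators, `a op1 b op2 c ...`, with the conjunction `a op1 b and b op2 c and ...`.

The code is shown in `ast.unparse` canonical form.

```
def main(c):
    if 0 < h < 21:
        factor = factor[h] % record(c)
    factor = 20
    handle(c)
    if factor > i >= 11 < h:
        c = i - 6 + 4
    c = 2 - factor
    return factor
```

6

Transformed code:
def main(c):
    if 0 < h and h < 21:
        factor = factor[h] % record(c)
    factor = 20
    handle(c)
    if factor > i and i >= 11 and (11 < h):
        c = i - 6 + 4
    c = 2 - factor
    return factor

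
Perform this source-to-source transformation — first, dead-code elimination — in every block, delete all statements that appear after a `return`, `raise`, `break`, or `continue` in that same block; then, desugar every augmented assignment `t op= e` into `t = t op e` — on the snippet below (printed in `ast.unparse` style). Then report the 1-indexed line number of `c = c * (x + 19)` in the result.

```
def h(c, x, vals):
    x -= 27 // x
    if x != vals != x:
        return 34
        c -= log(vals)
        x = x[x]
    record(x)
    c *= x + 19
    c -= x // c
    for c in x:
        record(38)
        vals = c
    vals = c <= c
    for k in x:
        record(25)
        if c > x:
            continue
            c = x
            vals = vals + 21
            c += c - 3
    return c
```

6

Transformed code:
def h(c, x, vals):
    x = x - 27 // x
    if x != vals != x:
        return 34
    record(x)
    c = c * (x + 19)
    c = c - x // c
    for c in x:
        record(38)
        vals = c
    vals = c <= c
    for k in x:
        record(25)
        if c > x:
            continue
    return c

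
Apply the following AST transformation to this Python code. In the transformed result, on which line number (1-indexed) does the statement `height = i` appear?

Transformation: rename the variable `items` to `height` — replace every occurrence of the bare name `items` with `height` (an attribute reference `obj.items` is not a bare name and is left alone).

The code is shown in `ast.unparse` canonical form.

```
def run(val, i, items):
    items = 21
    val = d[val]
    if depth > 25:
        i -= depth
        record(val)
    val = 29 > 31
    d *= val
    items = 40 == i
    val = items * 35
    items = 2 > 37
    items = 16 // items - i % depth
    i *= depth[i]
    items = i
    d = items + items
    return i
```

Transformed code:
def run(val, i, height):
    height = 21
    val = d[val]
    if depth > 25:
        i -= depth
        record(val)
    val = 29 > 31
    d *= val
    height = 40 == i
    val = height * 35
    height = 2 > 37
    height = 16 // height - i % depth
    i *= depth[i]
    height = i
    d = height + height
    return i

14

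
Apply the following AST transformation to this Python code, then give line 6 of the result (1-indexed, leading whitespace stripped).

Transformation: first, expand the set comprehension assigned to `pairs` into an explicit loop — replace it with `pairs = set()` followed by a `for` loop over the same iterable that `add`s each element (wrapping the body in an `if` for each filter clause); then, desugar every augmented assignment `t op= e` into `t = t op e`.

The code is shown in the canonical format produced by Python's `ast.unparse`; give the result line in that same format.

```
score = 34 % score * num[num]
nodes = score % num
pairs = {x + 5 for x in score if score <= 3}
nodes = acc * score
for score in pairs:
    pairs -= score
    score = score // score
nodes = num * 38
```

Transformed code:
score = 34 % score * num[num]
nodes = score % num
pairs = set()
for x in score:
    if score <= 3:
        pairs.add(x + 5)
nodes = acc * score
for score in pairs:
    pairs = pairs - score
    score = score // score
nodes = num * 38

pairs.add(x + 5)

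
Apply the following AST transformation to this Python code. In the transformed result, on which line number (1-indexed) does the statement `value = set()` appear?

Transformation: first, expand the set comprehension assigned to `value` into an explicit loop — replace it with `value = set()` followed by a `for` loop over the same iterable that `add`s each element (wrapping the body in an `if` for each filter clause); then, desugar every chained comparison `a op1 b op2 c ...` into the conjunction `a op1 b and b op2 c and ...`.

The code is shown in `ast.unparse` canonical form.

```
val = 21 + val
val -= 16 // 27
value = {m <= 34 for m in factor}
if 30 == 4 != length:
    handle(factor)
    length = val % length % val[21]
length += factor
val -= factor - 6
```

3

Transformed code:
val = 21 + val
val -= 16 // 27
value = set()
for m in factor:
    value.add(m <= 34)
if 30 == 4 and 4 != length:
    handle(factor)
    length = val % length % val[21]
length += factor
val -= factor - 6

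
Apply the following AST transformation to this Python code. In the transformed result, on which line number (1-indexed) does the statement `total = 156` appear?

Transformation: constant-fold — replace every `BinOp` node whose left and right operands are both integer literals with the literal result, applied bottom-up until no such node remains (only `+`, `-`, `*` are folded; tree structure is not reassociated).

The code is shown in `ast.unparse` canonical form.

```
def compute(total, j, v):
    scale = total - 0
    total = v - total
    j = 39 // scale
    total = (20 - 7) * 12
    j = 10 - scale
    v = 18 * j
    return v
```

5

Transformed code:
def compute(total, j, v):
    scale = total - 0
    total = v - total
    j = 39 // scale
    total = 156
    j = 10 - scale
    v = 18 * j
    return v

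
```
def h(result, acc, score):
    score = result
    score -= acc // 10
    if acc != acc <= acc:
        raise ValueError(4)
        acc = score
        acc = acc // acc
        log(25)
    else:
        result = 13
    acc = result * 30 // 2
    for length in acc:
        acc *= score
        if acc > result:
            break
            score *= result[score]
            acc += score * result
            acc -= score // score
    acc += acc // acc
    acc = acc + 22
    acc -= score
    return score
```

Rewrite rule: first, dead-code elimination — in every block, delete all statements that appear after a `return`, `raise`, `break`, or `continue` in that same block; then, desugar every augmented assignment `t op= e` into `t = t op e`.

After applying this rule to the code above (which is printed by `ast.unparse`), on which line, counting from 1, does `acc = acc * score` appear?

10

Transformed code:
def h(result, acc, score):
    score = result
    score = score - acc // 10
    if acc != acc <= acc:
        raise ValueError(4)
    else:
        result = 13
    acc = result * 30 // 2
    for length in acc:
        acc = acc * score
        if acc > result:
            break
    acc = acc + acc // acc
    acc = acc + 22
    acc = acc - score
    return score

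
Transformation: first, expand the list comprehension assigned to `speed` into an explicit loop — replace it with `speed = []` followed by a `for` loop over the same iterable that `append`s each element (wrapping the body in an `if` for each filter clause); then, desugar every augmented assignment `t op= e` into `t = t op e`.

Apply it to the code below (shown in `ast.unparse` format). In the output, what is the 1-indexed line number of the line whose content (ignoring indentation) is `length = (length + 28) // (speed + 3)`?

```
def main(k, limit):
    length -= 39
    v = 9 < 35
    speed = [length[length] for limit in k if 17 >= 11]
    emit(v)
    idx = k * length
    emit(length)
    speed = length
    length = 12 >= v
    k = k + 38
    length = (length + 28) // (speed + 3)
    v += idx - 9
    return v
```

Transformed code:
def main(k, limit):
    length = length - 39
    v = 9 < 35
    speed = []
    for limit in k:
        if 17 >= 11:
            speed.append(length[length])
    emit(v)
    idx = k * length
    emit(length)
    speed = length
    length = 12 >= v
    k = k + 38
    length = (length + 28) // (speed + 3)
    v = v + (idx - 9)
    return v

14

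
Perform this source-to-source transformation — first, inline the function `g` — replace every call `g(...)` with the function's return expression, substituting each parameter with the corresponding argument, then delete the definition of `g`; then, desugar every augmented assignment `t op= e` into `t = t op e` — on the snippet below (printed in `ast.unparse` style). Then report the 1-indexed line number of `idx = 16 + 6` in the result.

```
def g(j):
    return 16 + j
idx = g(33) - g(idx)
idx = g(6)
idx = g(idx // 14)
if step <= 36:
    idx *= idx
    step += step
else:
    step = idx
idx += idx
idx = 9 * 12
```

Transformed code:
idx = 16 + 33 - (16 + idx)
idx = 16 + 6
idx = 16 + idx // 14
if step <= 36:
    idx = idx * idx
    step = step + step
else:
    step = idx
idx = idx + idx
idx = 9 * 12

2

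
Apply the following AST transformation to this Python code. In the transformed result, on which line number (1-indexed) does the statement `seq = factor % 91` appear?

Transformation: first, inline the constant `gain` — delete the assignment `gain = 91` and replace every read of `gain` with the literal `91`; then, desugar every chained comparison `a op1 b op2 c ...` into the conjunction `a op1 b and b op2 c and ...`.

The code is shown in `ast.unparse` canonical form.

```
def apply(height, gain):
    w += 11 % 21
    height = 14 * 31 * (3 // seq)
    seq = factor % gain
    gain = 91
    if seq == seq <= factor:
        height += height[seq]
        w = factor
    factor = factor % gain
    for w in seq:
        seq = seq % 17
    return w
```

4

Transformed code:
def apply(height, gain):
    w += 11 % 21
    height = 14 * 31 * (3 // seq)
    seq = factor % 91
    if seq == seq and seq <= factor:
        height += height[seq]
        w = factor
    factor = factor % 91
    for w in seq:
        seq = seq % 17
    return w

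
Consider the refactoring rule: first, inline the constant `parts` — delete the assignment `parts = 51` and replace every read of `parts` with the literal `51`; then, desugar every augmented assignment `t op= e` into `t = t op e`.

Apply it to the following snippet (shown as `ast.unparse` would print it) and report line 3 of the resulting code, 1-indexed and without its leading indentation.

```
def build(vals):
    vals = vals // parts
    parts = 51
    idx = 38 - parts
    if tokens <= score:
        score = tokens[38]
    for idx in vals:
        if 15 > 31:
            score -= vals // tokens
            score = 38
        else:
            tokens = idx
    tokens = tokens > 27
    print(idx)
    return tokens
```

Transformed code:
def build(vals):
    vals = vals // 51
    idx = 38 - 51
    if tokens <= score:
        score = tokens[38]
    for idx in vals:
        if 15 > 31:
            score = score - vals // tokens
            score = 38
        else:
            tokens = idx
    tokens = tokens > 27
    print(idx)
    return tokens

idx = 38 - 51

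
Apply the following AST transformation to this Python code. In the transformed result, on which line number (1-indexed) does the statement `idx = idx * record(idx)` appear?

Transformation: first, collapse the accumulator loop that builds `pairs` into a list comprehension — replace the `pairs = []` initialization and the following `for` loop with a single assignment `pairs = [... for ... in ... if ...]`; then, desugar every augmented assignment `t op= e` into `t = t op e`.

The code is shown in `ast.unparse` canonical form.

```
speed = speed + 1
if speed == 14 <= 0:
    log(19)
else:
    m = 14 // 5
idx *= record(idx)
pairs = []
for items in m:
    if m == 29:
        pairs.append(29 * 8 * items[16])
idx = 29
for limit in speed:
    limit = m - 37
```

6

Transformed code:
speed = speed + 1
if speed == 14 <= 0:
    log(19)
else:
    m = 14 // 5
idx = idx * record(idx)
pairs = [29 * 8 * items[16] for items in m if m == 29]
idx = 29
for limit in speed:
    limit = m - 37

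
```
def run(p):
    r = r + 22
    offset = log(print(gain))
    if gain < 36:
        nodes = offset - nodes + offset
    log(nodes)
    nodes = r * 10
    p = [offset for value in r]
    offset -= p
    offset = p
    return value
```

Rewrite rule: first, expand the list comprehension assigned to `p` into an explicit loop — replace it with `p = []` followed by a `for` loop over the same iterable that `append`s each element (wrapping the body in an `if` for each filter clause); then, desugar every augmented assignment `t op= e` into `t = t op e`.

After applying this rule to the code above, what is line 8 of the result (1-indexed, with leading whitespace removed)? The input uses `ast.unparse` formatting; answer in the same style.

Transformed code:
def run(p):
    r = r + 22
    offset = log(print(gain))
    if gain < 36:
        nodes = offset - nodes + offset
    log(nodes)
    nodes = r * 10
    p = []
    for value in r:
        p.append(offset)
    offset = offset - p
    offset = p
    return value

p = []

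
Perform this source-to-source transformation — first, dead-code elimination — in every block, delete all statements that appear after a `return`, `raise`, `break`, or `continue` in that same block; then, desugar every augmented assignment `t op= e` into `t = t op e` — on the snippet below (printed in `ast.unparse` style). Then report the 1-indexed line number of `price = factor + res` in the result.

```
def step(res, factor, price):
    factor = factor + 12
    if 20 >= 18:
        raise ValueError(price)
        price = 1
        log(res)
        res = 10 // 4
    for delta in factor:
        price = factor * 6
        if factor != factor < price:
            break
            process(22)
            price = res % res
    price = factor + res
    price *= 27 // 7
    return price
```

Transformed code:
def step(res, factor, price):
    factor = factor + 12
    if 20 >= 18:
        raise ValueError(price)
    for delta in factor:
        price = factor * 6
        if factor != factor < price:
            break
    price = factor + res
    price = price * (27 // 7)
    return price

9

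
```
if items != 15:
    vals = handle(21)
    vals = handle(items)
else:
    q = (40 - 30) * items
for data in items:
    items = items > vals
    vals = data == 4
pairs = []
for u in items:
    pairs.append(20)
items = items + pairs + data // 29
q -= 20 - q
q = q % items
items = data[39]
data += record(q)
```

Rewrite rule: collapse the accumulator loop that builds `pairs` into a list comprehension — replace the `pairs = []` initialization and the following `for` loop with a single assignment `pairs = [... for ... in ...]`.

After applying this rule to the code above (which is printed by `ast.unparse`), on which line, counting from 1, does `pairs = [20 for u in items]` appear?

Transformed code:
if items != 15:
    vals = handle(21)
    vals = handle(items)
else:
    q = (40 - 30) * items
for data in items:
    items = items > vals
    vals = data == 4
pairs = [20 for u in items]
items = items + pairs + data // 29
q -= 20 - q
q = q % items
items = data[39]
data += record(q)

9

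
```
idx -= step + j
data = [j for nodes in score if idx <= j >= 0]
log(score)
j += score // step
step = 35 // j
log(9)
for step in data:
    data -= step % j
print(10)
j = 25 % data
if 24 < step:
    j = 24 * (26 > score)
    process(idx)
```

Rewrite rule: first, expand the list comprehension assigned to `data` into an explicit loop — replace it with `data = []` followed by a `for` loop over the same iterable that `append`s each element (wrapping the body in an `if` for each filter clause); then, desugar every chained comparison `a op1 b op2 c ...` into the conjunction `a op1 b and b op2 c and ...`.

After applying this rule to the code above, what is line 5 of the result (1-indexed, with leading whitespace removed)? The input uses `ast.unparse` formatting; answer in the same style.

Transformed code:
idx -= step + j
data = []
for nodes in score:
    if idx <= j and j >= 0:
        data.append(j)
log(score)
j += score // step
step = 35 // j
log(9)
for step in data:
    data -= step % j
print(10)
j = 25 % data
if 24 < step:
    j = 24 * (26 > score)
    process(idx)

data.append(j)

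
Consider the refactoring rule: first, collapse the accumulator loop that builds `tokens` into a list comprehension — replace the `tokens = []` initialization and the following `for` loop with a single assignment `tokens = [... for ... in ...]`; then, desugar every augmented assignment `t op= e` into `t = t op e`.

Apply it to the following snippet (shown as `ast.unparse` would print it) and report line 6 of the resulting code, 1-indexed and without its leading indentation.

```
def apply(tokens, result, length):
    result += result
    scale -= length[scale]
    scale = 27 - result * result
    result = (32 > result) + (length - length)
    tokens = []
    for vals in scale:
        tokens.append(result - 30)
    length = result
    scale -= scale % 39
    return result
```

tokens = [result - 30 for vals in scale]

Transformed code:
def apply(tokens, result, length):
    result = result + result
    scale = scale - length[scale]
    scale = 27 - result * result
    result = (32 > result) + (length - length)
    tokens = [result - 30 for vals in scale]
    length = result
    scale = scale - scale % 39
    return result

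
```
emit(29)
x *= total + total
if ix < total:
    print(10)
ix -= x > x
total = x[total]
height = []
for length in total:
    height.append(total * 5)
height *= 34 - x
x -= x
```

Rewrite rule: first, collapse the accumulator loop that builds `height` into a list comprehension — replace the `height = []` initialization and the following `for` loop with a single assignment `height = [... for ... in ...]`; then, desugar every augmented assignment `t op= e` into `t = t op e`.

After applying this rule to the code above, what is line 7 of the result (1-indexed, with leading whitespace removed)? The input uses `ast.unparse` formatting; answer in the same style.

height = [total * 5 for length in total]

Transformed code:
emit(29)
x = x * (total + total)
if ix < total:
    print(10)
ix = ix - (x > x)
total = x[total]
height = [total * 5 for length in total]
height = height * (34 - x)
x = x - x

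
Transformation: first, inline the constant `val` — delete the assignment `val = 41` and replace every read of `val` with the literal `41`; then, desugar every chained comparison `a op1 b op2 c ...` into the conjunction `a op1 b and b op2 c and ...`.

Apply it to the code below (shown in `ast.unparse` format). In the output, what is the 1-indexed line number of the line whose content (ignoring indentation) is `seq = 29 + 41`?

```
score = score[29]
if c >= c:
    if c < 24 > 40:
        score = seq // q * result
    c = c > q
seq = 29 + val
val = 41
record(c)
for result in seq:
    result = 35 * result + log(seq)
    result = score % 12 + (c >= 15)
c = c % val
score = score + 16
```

6

Transformed code:
score = score[29]
if c >= c:
    if c < 24 and 24 > 40:
        score = seq // q * result
    c = c > q
seq = 29 + 41
record(c)
for result in seq:
    result = 35 * result + log(seq)
    result = score % 12 + (c >= 15)
c = c % 41
score = score + 16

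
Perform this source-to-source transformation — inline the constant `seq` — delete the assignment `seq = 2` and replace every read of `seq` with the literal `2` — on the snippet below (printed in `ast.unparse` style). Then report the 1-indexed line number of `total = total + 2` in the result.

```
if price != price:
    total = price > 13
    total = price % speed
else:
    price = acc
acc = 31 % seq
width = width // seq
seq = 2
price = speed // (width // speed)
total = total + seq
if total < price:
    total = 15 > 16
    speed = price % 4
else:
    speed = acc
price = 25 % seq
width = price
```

9

Transformed code:
if price != price:
    total = price > 13
    total = price % speed
else:
    price = acc
acc = 31 % 2
width = width // 2
price = speed // (width // speed)
total = total + 2
if total < price:
    total = 15 > 16
    speed = price % 4
else:
    speed = acc
price = 25 % 2
width = price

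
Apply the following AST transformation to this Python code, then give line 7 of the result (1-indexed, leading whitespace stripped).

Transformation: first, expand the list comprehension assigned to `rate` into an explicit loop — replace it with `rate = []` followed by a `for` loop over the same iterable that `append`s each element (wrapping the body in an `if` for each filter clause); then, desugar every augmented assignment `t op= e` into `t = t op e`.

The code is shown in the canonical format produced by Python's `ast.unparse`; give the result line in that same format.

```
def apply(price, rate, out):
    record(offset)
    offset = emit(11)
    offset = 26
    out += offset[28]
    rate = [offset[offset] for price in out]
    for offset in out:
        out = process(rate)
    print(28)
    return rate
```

for price in out:

Transformed code:
def apply(price, rate, out):
    record(offset)
    offset = emit(11)
    offset = 26
    out = out + offset[28]
    rate = []
    for price in out:
        rate.append(offset[offset])
    for offset in out:
        out = process(rate)
    print(28)
    return rate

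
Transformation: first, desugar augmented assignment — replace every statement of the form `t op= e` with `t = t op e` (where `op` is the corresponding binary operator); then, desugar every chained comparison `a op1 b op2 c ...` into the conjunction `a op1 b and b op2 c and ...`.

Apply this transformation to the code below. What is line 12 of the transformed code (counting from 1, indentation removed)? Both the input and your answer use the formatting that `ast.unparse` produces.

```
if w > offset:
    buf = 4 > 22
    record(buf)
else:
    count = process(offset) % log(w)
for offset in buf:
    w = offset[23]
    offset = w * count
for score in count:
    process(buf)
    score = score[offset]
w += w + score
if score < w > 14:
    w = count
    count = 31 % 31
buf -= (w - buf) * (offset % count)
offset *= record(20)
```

Transformed code:
if w > offset:
    buf = 4 > 22
    record(buf)
else:
    count = process(offset) % log(w)
for offset in buf:
    w = offset[23]
    offset = w * count
for score in count:
    process(buf)
    score = score[offset]
w = w + (w + score)
if score < w and w > 14:
    w = count
    count = 31 % 31
buf = buf - (w - buf) * (offset % count)
offset = offset * record(20)

w = w + (w + score)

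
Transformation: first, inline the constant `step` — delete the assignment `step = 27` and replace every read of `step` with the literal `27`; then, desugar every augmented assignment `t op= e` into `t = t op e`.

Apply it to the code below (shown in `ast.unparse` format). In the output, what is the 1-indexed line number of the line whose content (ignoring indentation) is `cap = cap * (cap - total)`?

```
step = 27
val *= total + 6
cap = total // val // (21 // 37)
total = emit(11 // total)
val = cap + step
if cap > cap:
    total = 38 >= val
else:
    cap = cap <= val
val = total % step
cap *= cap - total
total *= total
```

Transformed code:
val = val * (total + 6)
cap = total // val // (21 // 37)
total = emit(11 // total)
val = cap + 27
if cap > cap:
    total = 38 >= val
else:
    cap = cap <= val
val = total % 27
cap = cap * (cap - total)
total = total * total

10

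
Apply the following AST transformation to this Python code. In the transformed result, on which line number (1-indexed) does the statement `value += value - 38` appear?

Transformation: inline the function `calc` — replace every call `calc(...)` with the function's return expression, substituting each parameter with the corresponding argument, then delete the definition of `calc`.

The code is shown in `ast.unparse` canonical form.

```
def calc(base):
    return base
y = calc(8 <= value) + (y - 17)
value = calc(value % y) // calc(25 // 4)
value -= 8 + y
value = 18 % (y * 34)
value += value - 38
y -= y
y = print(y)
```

Transformed code:
y = (8 <= value) + (y - 17)
value = value % y // (25 // 4)
value -= 8 + y
value = 18 % (y * 34)
value += value - 38
y -= y
y = print(y)

5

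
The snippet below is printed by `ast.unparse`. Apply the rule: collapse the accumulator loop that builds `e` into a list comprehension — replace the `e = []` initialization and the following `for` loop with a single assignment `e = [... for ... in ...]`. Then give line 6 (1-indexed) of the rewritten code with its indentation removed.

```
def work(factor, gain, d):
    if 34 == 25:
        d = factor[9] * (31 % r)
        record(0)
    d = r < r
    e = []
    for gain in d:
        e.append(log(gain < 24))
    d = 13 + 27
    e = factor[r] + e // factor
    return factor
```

Transformed code:
def work(factor, gain, d):
    if 34 == 25:
        d = factor[9] * (31 % r)
        record(0)
    d = r < r
    e = [log(gain < 24) for gain in d]
    d = 13 + 27
    e = factor[r] + e // factor
    return factor

e = [log(gain < 24) for gain in d]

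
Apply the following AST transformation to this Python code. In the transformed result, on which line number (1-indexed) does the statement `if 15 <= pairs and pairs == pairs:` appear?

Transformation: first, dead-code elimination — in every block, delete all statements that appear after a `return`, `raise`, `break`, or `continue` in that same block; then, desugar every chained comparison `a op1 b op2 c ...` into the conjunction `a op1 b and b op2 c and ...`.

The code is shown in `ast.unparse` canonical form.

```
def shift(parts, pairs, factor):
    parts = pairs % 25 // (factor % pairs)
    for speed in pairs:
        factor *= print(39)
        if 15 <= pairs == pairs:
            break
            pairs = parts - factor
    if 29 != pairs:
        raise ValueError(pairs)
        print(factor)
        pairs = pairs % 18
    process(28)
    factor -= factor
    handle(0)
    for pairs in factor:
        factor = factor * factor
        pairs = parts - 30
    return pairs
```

5

Transformed code:
def shift(parts, pairs, factor):
    parts = pairs % 25 // (factor % pairs)
    for speed in pairs:
        factor *= print(39)
        if 15 <= pairs and pairs == pairs:
            break
    if 29 != pairs:
        raise ValueError(pairs)
    process(28)
    factor -= factor
    handle(0)
    for pairs in factor:
        factor = factor * factor
        pairs = parts - 30
    return pairs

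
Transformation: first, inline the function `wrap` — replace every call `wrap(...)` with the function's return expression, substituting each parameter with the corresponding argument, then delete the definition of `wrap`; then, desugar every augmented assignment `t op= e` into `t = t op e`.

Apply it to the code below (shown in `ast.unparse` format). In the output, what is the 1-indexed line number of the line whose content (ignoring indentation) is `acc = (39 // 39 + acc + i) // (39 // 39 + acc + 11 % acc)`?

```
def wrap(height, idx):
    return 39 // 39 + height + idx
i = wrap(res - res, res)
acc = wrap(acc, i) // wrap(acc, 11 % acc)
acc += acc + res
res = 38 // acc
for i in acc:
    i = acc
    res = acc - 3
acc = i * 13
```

2

Transformed code:
i = 39 // 39 + (res - res) + res
acc = (39 // 39 + acc + i) // (39 // 39 + acc + 11 % acc)
acc = acc + (acc + res)
res = 38 // acc
for i in acc:
    i = acc
    res = acc - 3
acc = i * 13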